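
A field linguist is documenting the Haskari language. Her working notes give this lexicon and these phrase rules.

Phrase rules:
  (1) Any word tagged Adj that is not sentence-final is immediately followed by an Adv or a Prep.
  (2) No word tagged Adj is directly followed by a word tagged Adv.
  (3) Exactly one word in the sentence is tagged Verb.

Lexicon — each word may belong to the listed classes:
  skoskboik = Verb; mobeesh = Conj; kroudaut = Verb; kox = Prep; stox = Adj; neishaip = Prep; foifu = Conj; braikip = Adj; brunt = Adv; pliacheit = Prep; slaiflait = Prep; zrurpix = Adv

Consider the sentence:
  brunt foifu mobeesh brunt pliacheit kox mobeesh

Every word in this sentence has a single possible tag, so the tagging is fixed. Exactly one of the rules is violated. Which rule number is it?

Fixed tagging: Adv Conj Conj Adv Prep Prep Conj.
Rule check: R1 pass, R2 pass, R3 fail.
Only rule 3 fails.

3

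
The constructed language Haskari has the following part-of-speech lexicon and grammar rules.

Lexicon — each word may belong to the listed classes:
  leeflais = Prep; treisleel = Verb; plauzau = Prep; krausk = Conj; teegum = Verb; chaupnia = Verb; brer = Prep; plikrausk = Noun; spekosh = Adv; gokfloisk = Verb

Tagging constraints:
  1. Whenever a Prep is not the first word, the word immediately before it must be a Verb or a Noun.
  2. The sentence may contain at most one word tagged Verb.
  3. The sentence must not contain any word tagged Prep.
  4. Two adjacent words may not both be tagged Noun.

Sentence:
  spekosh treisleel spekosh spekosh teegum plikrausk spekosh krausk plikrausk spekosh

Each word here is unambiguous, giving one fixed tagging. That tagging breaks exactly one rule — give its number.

2

Fixed tagging: Adv Verb Adv Adv Verb Noun Adv Conj Noun Adv.
Checking each rule: R1 ok, R2 fails, R3 ok, R4 ok.
Only rule 2 fails.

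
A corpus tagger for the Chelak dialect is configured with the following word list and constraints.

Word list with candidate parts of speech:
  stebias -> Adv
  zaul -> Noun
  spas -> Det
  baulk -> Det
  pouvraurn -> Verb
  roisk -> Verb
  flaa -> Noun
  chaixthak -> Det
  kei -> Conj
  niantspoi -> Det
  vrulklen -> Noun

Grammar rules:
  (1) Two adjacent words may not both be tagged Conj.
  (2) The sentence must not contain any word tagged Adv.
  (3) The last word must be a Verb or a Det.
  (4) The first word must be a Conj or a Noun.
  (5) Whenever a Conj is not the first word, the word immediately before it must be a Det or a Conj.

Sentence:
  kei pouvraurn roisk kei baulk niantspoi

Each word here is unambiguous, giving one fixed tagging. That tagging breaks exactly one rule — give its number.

Fixed tagging: Conj Verb Verb Conj Det Det.
Checking each rule: R1 pass, R2 pass, R3 pass, R4 pass, R5 fail.
Only rule 5 fails.

5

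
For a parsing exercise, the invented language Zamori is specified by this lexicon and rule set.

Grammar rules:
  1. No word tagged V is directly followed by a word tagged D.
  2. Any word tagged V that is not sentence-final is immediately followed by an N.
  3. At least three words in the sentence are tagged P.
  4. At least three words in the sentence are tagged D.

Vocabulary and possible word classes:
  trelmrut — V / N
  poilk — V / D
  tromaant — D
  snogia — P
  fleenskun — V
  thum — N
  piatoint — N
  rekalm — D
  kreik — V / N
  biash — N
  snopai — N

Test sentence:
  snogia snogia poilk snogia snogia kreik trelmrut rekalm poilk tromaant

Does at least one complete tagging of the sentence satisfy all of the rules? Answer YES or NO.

YES

Candidates per position — 1:snogia {P}; 2:snogia {P}; 3:poilk {V,D}; 4:snogia {P}; 5:snogia {P}; 6:kreik {V,N}; 7:trelmrut {V,N}; 8:rekalm {D}; 9:poilk {V,D}; 10:tromaant {D}.
One satisfying assignment: P P D P P N N D D D.
Check: rule 1 ok; rule 2 ok; rule 3 ok; rule 4 ok.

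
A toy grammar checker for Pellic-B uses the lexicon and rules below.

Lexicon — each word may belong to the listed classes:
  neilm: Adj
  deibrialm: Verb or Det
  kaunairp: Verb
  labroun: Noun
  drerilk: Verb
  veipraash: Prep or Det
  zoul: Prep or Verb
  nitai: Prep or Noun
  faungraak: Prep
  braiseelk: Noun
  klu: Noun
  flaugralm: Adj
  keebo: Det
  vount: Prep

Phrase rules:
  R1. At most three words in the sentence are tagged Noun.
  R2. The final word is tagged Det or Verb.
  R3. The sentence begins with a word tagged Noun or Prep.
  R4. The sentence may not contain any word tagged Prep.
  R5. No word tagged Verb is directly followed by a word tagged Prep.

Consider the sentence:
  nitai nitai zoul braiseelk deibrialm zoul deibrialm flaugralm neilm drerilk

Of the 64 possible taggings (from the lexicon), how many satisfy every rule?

4

Candidates per position — 1:nitai {Prep,Noun}; 2:nitai {Prep,Noun}; 3:zoul {Prep,Verb}; 4:braiseelk {Noun}; 5:deibrialm {Verb,Det}; 6:zoul {Prep,Verb}; 7:deibrialm {Verb,Det}; 8:flaugralm {Adj}; 9:neilm {Adj}; 10:drerilk {Verb}.
There are 64 candidate sequences in total.
The sequences that satisfy every rule: Noun Noun Verb Noun Verb Verb Verb Adj Adj Verb; Noun Noun Verb Noun Verb Verb Det Adj Adj Verb; Noun Noun Verb Noun Det Verb Verb Adj Adj Verb; Noun Noun Verb Noun Det Verb Det Adj Adj Verb.
Count = 4.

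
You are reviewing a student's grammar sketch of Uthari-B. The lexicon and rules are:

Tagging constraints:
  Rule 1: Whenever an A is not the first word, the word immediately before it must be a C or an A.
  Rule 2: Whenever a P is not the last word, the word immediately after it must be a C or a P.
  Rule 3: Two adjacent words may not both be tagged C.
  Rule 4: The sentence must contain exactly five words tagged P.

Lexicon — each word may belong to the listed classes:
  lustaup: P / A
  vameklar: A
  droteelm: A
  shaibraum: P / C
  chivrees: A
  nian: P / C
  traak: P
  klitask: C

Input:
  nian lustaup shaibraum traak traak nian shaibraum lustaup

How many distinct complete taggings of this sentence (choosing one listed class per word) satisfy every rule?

Candidates per position — 1:nian {P,C}; 2:lustaup {P,A}; 3:shaibraum {P,C}; 4:traak {P}; 5:traak {P}; 6:nian {P,C}; 7:shaibraum {P,C}; 8:lustaup {P,A}.
There are 64 candidate sequences in total.
Checking each against the rules leaves 7 sequences.
Count = 7.

7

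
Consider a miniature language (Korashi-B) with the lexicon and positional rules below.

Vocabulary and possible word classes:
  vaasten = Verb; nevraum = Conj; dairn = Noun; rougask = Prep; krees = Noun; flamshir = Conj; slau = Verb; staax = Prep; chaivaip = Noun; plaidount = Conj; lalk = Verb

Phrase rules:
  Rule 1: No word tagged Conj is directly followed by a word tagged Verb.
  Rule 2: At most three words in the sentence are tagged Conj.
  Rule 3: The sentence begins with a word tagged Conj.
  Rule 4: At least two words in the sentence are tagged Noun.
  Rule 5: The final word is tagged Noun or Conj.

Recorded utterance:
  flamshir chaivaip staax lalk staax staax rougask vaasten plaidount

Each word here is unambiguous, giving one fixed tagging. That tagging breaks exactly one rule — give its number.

4

Fixed tagging: Conj Noun Prep Verb Prep Prep Prep Verb Conj.
Checking each rule: R1 ✓, R2 ✓, R3 ✓, R4 ✗, R5 ✓.
Only rule 4 fails.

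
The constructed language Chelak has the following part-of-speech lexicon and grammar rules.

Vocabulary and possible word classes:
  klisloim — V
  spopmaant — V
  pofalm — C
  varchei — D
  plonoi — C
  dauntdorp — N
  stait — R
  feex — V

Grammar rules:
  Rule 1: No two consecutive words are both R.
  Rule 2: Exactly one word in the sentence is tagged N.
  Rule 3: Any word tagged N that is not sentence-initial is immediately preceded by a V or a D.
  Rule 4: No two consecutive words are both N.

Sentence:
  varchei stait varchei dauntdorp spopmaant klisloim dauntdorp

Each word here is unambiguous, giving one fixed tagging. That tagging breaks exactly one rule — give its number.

Fixed tagging: D R D N V V N.
Applying the rules: R1 holds, R2 violated, R3 holds, R4 holds.
Only rule 2 fails.

2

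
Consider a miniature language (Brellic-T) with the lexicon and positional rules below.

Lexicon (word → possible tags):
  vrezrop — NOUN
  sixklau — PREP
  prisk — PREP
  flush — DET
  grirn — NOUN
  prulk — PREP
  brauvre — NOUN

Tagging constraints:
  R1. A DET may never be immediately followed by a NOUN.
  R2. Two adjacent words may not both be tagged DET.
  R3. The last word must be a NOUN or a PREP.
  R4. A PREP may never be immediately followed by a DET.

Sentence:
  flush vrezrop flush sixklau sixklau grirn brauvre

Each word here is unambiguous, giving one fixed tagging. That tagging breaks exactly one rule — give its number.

1

Fixed tagging: DET NOUN DET PREP PREP NOUN NOUN.
Rule check: R1 violated, R2 holds, R3 holds, R4 holds.
Only rule 1 fails.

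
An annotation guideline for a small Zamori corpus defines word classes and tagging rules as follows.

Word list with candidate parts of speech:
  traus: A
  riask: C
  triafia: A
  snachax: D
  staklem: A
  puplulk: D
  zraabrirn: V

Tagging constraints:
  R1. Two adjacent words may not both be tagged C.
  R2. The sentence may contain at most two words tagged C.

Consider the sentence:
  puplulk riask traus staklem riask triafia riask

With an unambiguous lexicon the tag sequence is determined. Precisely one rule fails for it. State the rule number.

Fixed tagging: D C A A C A C.
Rule check: R1 holds, R2 violated.
Only rule 2 fails.

2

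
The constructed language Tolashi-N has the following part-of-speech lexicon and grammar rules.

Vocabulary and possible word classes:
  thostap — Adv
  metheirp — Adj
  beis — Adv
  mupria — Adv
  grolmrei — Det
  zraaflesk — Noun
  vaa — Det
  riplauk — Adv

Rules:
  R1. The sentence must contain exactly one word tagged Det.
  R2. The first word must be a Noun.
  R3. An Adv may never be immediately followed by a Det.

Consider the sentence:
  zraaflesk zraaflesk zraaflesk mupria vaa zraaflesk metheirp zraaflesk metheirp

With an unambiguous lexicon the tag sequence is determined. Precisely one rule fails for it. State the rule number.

3

Fixed tagging: Noun Noun Noun Adv Det Noun Adj Noun Adj.
Rule check: R1 pass, R2 pass, R3 fail.
Only rule 3 fails.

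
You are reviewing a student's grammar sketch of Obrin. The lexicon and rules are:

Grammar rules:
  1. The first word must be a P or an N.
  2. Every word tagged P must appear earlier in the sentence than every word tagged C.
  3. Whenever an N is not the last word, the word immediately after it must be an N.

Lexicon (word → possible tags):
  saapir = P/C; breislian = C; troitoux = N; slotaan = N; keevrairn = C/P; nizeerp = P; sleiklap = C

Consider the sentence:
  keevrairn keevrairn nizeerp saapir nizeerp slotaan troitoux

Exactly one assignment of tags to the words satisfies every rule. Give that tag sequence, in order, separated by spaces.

Candidates per position — 1:keevrairn {C,P}; 2:keevrairn {C,P}; 3:nizeerp {P}; 4:saapir {P,C}; 5:nizeerp {P}; 6:slotaan {N}; 7:troitoux {N}.
If word 1 were C, no tagging could satisfy rule 1; so word 1 is P.
If word 2 were C, no tagging could satisfy rule 2; so word 2 is P.
If word 4 were C, no tagging could satisfy rule 2; so word 4 is P.
The only consistent sequence is: P P P P P N N.
Verifying each rule — rule 1 holds; rule 2 holds; rule 3 holds.

P P P P P N N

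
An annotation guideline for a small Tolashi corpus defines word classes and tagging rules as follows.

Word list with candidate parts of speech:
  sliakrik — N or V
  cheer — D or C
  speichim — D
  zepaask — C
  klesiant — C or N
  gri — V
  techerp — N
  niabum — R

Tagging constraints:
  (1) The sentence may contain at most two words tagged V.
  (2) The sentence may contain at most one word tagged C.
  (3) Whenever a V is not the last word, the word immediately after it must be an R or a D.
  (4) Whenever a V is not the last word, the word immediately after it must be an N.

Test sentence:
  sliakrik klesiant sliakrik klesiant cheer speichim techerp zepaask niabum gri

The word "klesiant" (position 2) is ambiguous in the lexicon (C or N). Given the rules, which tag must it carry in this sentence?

N

Candidates per position — 1:sliakrik {N,V}; 2:klesiant {C,N}; 3:sliakrik {N,V}; 4:klesiant {C,N}; 5:cheer {D,C}; 6:speichim {D}; 7:techerp {N}; 8:zepaask {C}; 9:niabum {R}; 10:gri {V}.
Position 1: tagging it V would leave rule 3 unsatisfiable, so it must be N.
Position 2: tagging it C would leave rule 2 unsatisfiable, so it must be N.
Position 3: tagging it V would leave rule 3 unsatisfiable, so it must be N.
Position 4: tagging it C would leave rule 2 unsatisfiable, so it must be N.
Position 5: tagging it C would leave rule 2 unsatisfiable, so it must be D.
So the tagging must be: N N N N D D N C R V.
Checking: rule 1 ✓; rule 2 ✓; rule 3 ✓; rule 4 ✓.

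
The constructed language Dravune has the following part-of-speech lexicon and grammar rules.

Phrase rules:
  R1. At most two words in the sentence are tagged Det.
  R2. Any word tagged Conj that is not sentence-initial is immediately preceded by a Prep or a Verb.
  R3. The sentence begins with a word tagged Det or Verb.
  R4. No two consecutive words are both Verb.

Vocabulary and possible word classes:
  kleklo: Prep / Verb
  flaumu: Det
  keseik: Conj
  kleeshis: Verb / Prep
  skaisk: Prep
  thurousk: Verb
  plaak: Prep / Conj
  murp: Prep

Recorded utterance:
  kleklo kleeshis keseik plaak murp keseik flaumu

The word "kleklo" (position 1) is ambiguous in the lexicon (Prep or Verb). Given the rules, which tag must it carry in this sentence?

Candidates per position — 1:kleklo {Prep,Verb}; 2:kleeshis {Verb,Prep}; 3:keseik {Conj}; 4:plaak {Prep,Conj}; 5:murp {Prep}; 6:keseik {Conj}; 7:flaumu {Det}.
At position 1, choosing Prep makes rule 3 impossible to satisfy; hence Verb.
At position 2, choosing Verb makes rule 4 impossible to satisfy; hence Prep.
At position 4, choosing Conj makes rule 2 impossible to satisfy; hence Prep.
The unique satisfying tagging is: Verb Prep Conj Prep Prep Conj Det.
Checking: rule 1 satisfied; rule 2 satisfied; rule 3 satisfied; rule 4 satisfied.

Verb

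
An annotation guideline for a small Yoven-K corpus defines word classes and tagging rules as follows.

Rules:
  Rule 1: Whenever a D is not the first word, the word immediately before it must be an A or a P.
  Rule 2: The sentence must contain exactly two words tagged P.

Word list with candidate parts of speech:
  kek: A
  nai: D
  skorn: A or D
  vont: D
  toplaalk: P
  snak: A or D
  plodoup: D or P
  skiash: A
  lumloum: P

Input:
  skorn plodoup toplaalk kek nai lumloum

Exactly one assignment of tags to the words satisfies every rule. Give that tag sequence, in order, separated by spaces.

A D P A D P

Candidates per position — 1:skorn {A,D}; 2:plodoup {D,P}; 3:toplaalk {P}; 4:kek {A}; 5:nai {D}; 6:lumloum {P}.
If word 2 were P, no tagging could satisfy rule 2; so word 2 is D.
If word 1 were D, no tagging could satisfy rule 1; so word 1 is A.
That leaves exactly one tagging: A D P A D P.
Checking: rule 1 ok; rule 2 ok.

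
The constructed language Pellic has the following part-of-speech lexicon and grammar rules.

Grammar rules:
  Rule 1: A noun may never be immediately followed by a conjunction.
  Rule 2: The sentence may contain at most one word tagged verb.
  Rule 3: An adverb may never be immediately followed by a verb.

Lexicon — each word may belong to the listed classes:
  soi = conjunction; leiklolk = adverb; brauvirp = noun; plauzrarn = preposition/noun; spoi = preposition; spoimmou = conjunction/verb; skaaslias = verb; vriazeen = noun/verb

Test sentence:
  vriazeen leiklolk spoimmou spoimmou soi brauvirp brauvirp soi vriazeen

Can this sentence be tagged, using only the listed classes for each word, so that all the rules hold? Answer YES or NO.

Candidates per position — 1:vriazeen {noun,verb}; 2:leiklolk {adverb}; 3:spoimmou {conjunction,verb}; 4:spoimmou {conjunction,verb}; 5:soi {conjunction}; 6:brauvirp {noun}; 7:brauvirp {noun}; 8:soi {conjunction}; 9:vriazeen {noun,verb}.
Rule 1 cannot be satisfied by any choice of tags from the lexicon.
So there is no consistent tagging.

NO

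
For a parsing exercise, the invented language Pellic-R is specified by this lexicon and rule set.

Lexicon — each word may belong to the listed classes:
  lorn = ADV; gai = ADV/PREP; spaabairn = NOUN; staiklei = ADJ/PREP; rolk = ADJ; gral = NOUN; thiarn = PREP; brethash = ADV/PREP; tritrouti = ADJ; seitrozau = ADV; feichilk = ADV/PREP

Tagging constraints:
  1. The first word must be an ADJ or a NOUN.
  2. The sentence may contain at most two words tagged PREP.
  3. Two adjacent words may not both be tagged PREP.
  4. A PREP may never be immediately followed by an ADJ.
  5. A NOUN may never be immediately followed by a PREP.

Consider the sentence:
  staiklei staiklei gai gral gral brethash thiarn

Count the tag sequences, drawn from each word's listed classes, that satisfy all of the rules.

3

Candidates per position — 1:staiklei {ADJ,PREP}; 2:staiklei {ADJ,PREP}; 3:gai {ADV,PREP}; 4:gral {NOUN}; 5:gral {NOUN}; 6:brethash {ADV,PREP}; 7:thiarn {PREP}.
There are 16 candidate sequences in total.
The sequences that satisfy every rule: ADJ ADJ ADV NOUN NOUN ADV PREP; ADJ ADJ PREP NOUN NOUN ADV PREP; ADJ PREP ADV NOUN NOUN ADV PREP.
Count = 3.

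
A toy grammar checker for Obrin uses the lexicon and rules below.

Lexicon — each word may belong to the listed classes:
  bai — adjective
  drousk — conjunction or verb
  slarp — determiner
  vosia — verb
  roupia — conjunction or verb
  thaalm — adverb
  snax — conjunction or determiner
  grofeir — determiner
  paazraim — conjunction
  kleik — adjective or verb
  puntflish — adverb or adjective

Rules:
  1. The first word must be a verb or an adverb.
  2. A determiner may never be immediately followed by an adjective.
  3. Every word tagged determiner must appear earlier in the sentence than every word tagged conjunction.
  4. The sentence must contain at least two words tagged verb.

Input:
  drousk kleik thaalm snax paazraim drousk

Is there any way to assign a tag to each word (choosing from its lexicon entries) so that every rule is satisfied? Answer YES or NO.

YES

Candidates per position — 1:drousk {conjunction,verb}; 2:kleik {adjective,verb}; 3:thaalm {adverb}; 4:snax {conjunction,determiner}; 5:paazraim {conjunction}; 6:drousk {conjunction,verb}.
One satisfying assignment: verb verb adverb determiner conjunction verb.
Checking: rule 1 ok; rule 2 ok; rule 3 ok; rule 4 ok.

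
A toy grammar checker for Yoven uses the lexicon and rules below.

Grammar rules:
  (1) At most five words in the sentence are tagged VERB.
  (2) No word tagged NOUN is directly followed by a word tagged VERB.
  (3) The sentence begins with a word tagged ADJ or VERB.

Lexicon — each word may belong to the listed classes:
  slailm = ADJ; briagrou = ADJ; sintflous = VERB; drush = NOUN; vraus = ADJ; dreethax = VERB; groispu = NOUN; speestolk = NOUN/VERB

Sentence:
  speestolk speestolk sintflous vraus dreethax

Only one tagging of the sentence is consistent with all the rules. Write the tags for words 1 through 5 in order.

VERB VERB VERB ADJ VERB

Candidates per position — 1:speestolk {NOUN,VERB}; 2:speestolk {NOUN,VERB}; 3:sintflous {VERB}; 4:vraus {ADJ}; 5:dreethax {VERB}.
If word 1 were NOUN, no tagging could satisfy rule 2; so word 1 is VERB.
If word 2 were NOUN, no tagging could satisfy rule 2; so word 2 is VERB.
That leaves exactly one tagging: VERB VERB VERB ADJ VERB.
Rule-by-rule: rule 1 ✓; rule 2 ✓; rule 3 ✓.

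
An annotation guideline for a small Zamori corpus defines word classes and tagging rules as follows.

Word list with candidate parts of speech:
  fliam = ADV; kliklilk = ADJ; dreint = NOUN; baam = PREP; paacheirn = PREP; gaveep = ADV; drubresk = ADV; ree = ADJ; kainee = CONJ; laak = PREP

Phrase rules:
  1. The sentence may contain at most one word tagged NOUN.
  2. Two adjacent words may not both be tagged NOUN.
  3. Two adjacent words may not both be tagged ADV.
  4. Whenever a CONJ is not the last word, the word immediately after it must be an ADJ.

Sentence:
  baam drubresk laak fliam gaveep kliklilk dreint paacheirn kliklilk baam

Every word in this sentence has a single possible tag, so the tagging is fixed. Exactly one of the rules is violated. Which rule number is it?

3

Fixed tagging: PREP ADV PREP ADV ADV ADJ NOUN PREP ADJ PREP.
Rule check: R1 ✓, R2 ✓, R3 ✗, R4 ✓.
Only rule 3 fails.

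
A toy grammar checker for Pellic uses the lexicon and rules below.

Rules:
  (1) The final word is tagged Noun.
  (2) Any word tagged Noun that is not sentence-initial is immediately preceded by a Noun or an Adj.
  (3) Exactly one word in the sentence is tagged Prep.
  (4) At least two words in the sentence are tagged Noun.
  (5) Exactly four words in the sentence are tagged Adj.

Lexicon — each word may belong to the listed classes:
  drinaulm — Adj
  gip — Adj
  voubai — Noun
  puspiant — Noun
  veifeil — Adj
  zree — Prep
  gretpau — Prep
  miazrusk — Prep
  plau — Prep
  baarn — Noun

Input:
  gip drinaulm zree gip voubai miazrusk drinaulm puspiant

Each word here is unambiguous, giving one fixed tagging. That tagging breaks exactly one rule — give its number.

Fixed tagging: Adj Adj Prep Adj Noun Prep Adj Noun.
Rule check: R1 ✓, R2 ✓, R3 ✗, R4 ✓, R5 ✓.
Only rule 3 fails.

3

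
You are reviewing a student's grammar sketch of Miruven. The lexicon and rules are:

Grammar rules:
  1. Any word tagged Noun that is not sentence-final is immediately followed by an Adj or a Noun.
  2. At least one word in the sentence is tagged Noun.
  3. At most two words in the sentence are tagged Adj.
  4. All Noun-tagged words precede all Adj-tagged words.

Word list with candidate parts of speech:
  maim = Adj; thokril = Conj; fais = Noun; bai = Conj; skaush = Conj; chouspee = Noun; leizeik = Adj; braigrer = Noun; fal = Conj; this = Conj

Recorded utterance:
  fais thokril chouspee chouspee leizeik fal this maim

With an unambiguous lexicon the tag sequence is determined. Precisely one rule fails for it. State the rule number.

1

Fixed tagging: Noun Conj Noun Noun Adj Conj Conj Adj.
Applying the rules: R1 violated, R2 holds, R3 holds, R4 holds.
Only rule 1 fails.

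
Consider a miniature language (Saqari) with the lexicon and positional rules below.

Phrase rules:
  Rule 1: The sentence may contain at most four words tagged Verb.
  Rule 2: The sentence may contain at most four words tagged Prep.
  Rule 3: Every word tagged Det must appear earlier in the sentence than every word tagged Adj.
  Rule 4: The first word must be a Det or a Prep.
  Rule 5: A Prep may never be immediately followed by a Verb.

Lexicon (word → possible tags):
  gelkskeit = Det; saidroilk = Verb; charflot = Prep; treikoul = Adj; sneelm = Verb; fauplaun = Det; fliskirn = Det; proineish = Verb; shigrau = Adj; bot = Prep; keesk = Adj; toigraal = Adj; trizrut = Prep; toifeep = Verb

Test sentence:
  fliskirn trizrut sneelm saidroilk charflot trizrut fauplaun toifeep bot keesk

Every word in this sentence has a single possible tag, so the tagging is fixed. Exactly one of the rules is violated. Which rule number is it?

5

Fixed tagging: Det Prep Verb Verb Prep Prep Det Verb Prep Adj.
Applying the rules: R1 pass, R2 pass, R3 pass, R4 pass, R5 fail.
Only rule 5 fails.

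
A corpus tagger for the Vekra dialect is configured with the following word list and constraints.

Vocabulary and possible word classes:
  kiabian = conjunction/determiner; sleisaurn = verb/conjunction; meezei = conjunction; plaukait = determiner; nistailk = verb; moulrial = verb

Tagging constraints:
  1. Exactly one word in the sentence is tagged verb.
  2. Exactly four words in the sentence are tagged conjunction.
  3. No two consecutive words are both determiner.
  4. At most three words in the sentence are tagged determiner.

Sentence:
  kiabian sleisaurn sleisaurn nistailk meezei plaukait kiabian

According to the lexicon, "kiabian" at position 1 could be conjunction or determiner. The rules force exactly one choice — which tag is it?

Candidates per position — 1:kiabian {conjunction,determiner}; 2:sleisaurn {verb,conjunction}; 3:sleisaurn {verb,conjunction}; 4:nistailk {verb}; 5:meezei {conjunction}; 6:plaukait {determiner}; 7:kiabian {conjunction,determiner}.
At position 2, choosing verb makes rule 1 impossible to satisfy; hence conjunction.
At position 3, choosing verb makes rule 1 impossible to satisfy; hence conjunction.
At position 7, choosing determiner makes rule 3 impossible to satisfy; hence conjunction.
At position 1, choosing conjunction makes rule 2 impossible to satisfy; hence determiner.
So the tagging must be: determiner conjunction conjunction verb conjunction determiner conjunction.
Checking: rule 1 holds; rule 2 holds; rule 3 holds; rule 4 holds.

determiner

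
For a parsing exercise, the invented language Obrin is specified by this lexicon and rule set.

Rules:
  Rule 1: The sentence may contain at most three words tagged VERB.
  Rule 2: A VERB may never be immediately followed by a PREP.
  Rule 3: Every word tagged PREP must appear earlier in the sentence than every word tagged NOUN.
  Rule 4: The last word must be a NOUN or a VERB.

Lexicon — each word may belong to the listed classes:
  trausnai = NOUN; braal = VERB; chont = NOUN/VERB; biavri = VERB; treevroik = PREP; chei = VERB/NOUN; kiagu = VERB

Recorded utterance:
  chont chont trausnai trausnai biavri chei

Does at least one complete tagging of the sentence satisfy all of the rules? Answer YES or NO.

Candidates per position — 1:chont {NOUN,VERB}; 2:chont {NOUN,VERB}; 3:trausnai {NOUN}; 4:trausnai {NOUN}; 5:biavri {VERB}; 6:chei {VERB,NOUN}.
One satisfying assignment: VERB VERB NOUN NOUN VERB NOUN.
Check: rule 1 ✓; rule 2 ✓; rule 3 ✓; rule 4 ✓.

YES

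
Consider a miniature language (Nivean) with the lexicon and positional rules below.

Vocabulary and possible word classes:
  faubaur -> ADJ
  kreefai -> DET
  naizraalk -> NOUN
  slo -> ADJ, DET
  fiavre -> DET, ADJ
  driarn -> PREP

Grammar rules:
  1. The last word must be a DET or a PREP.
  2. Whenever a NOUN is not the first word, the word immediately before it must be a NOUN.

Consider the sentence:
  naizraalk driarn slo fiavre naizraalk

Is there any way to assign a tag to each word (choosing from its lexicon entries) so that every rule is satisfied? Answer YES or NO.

NO

Candidates per position — 1:naizraalk {NOUN}; 2:driarn {PREP}; 3:slo {ADJ,DET}; 4:fiavre {DET,ADJ}; 5:naizraalk {NOUN}.
Rule 1 cannot be satisfied by any choice of tags from the lexicon.
So there is no consistent tagging.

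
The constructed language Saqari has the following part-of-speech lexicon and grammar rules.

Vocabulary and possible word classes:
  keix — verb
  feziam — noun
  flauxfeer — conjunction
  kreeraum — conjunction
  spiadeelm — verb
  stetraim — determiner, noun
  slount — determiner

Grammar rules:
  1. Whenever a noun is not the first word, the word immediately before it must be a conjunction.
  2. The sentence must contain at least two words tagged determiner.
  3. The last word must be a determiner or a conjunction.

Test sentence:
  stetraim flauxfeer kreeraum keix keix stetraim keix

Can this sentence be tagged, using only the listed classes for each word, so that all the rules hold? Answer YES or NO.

Candidates per position — 1:stetraim {determiner,noun}; 2:flauxfeer {conjunction}; 3:kreeraum {conjunction}; 4:keix {verb}; 5:keix {verb}; 6:stetraim {determiner,noun}; 7:keix {verb}.
Rule 3 cannot be satisfied by any choice of tags from the lexicon.
So there is no consistent tagging.

NO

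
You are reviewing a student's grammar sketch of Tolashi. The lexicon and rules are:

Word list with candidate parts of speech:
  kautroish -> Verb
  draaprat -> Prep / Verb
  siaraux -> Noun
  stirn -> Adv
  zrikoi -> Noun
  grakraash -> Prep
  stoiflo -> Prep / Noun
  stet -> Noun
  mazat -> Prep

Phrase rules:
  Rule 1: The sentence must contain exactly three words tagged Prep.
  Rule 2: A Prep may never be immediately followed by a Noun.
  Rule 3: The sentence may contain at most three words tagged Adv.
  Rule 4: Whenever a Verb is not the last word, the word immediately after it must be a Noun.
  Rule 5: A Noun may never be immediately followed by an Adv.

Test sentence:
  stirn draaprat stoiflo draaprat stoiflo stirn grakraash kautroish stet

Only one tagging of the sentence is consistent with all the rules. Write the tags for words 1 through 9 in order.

Adv Verb Noun Prep Prep Adv Prep Verb Noun

Candidates per position — 1:stirn {Adv}; 2:draaprat {Prep,Verb}; 3:stoiflo {Prep,Noun}; 4:draaprat {Prep,Verb}; 5:stoiflo {Prep,Noun}; 6:stirn {Adv}; 7:grakraash {Prep}; 8:kautroish {Verb}; 9:stet {Noun}.
At position 5, choosing Noun makes rule 5 impossible to satisfy; hence Prep.
At position 4, choosing Verb makes rule 4 impossible to satisfy; hence Prep.
At position 2, choosing Prep makes rule 1 impossible to satisfy; hence Verb.
At position 3, choosing Prep makes rule 1 impossible to satisfy; hence Noun.
That leaves exactly one tagging: Adv Verb Noun Prep Prep Adv Prep Verb Noun.
Verifying each rule — rule 1 ok; rule 2 ok; rule 3 ok; rule 4 ok; rule 5 ok.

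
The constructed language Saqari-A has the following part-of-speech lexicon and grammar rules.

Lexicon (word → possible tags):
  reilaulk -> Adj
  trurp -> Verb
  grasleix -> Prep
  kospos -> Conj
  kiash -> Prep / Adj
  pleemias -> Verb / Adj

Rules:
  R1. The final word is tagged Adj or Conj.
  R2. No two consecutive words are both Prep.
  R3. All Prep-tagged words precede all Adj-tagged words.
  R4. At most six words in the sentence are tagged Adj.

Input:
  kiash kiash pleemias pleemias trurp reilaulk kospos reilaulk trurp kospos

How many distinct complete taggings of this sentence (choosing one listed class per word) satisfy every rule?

Candidates per position — 1:kiash {Prep,Adj}; 2:kiash {Prep,Adj}; 3:pleemias {Verb,Adj}; 4:pleemias {Verb,Adj}; 5:trurp {Verb}; 6:reilaulk {Adj}; 7:kospos {Conj}; 8:reilaulk {Adj}; 9:trurp {Verb}; 10:kospos {Conj}.
There are 16 candidate sequences in total.
Checking each against the rules leaves 8 sequences.
Count = 8.

8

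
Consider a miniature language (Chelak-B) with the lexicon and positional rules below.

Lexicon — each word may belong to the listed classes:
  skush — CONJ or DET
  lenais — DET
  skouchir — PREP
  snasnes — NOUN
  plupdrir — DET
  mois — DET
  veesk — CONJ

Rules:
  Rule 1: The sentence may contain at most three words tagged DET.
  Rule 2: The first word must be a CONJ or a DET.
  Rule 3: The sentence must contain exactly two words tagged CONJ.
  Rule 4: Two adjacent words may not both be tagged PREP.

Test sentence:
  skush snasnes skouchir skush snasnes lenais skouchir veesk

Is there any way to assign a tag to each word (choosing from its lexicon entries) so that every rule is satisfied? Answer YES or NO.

YES

Candidates per position — 1:skush {CONJ,DET}; 2:snasnes {NOUN}; 3:skouchir {PREP}; 4:skush {CONJ,DET}; 5:snasnes {NOUN}; 6:lenais {DET}; 7:skouchir {PREP}; 8:veesk {CONJ}.
One satisfying assignment: DET NOUN PREP CONJ NOUN DET PREP CONJ.
Checking: rule 1 satisfied; rule 2 satisfied; rule 3 satisfied; rule 4 satisfied.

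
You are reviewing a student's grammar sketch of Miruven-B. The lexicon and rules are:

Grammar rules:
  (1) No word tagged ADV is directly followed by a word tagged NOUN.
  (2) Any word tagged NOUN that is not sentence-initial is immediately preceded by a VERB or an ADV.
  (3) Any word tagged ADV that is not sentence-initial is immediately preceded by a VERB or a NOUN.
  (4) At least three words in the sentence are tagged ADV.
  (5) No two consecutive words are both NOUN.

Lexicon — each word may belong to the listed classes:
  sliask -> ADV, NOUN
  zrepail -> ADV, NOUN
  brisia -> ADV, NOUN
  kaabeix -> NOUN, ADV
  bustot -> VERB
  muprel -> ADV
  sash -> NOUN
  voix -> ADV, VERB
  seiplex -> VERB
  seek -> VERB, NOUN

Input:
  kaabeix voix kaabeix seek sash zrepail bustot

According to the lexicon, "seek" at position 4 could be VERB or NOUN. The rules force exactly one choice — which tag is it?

VERB

Candidates per position — 1:kaabeix {NOUN,ADV}; 2:voix {ADV,VERB}; 3:kaabeix {NOUN,ADV}; 4:seek {VERB,NOUN}; 5:sash {NOUN}; 6:zrepail {ADV,NOUN}; 7:bustot {VERB}.
Word 4 cannot be NOUN — rule 2 would then fail for every completion. It is VERB.
Word 6 cannot be NOUN — rule 2 would then fail for every completion. It is ADV.
The remaining ambiguous positions (1, 2, 3) are resolved jointly — only one combination satisfies every rule.
That leaves exactly one tagging: ADV VERB ADV VERB NOUN ADV VERB.
Verifying each rule — rule 1 holds; rule 2 holds; rule 3 holds; rule 4 holds; rule 5 holds.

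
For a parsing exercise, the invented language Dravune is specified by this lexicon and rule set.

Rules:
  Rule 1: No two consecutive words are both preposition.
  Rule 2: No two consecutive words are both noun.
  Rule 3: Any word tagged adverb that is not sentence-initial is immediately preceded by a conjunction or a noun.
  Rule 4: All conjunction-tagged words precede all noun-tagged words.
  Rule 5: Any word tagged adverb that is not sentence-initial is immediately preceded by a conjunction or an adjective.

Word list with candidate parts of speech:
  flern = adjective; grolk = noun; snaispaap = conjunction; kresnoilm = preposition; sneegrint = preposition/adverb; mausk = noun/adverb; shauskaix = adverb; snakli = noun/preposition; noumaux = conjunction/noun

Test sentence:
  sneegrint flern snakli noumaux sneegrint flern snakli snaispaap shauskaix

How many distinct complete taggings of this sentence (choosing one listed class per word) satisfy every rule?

Candidates per position — 1:sneegrint {preposition,adverb}; 2:flern {adjective}; 3:snakli {noun,preposition}; 4:noumaux {conjunction,noun}; 5:sneegrint {preposition,adverb}; 6:flern {adjective}; 7:snakli {noun,preposition}; 8:snaispaap {conjunction}; 9:shauskaix {adverb}.
There are 32 candidate sequences in total.
The sequences that satisfy every rule: preposition adjective preposition conjunction preposition adjective preposition conjunction adverb; preposition adjective preposition conjunction adverb adjective preposition conjunction adverb; adverb adjective preposition conjunction preposition adjective preposition conjunction adverb; adverb adjective preposition conjunction adverb adjective preposition conjunction adverb.
Count = 4.

4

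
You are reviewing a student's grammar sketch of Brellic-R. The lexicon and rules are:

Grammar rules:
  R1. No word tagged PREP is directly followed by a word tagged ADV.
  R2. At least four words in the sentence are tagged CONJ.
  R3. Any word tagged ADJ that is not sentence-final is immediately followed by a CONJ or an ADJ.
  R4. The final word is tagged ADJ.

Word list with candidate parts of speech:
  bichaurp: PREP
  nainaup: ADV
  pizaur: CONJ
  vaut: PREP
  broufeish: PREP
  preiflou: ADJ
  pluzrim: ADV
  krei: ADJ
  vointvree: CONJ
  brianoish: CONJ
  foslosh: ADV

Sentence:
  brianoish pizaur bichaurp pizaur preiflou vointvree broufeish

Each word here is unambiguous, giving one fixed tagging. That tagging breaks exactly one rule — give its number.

4

Fixed tagging: CONJ CONJ PREP CONJ ADJ CONJ PREP.
Checking each rule: R1 pass, R2 pass, R3 pass, R4 fail.
Only rule 4 fails.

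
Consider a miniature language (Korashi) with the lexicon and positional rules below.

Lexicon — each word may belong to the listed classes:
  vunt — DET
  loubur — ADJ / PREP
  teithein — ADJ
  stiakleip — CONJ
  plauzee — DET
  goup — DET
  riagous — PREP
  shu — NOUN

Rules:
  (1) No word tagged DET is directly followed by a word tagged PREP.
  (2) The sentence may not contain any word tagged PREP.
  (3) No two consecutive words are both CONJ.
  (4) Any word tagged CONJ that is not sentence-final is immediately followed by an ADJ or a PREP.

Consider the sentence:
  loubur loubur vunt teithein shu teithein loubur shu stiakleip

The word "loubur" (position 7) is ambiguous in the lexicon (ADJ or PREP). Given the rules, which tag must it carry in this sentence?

Candidates per position — 1:loubur {ADJ,PREP}; 2:loubur {ADJ,PREP}; 3:vunt {DET}; 4:teithein {ADJ}; 5:shu {NOUN}; 6:teithein {ADJ}; 7:loubur {ADJ,PREP}; 8:shu {NOUN}; 9:stiakleip {CONJ}.
Position 1: tagging it PREP would leave rule 2 unsatisfiable, so it must be ADJ.
Position 2: tagging it PREP would leave rule 2 unsatisfiable, so it must be ADJ.
Position 7: tagging it PREP would leave rule 2 unsatisfiable, so it must be ADJ.
So the tagging must be: ADJ ADJ DET ADJ NOUN ADJ ADJ NOUN CONJ.
Rule-by-rule: rule 1 ✓; rule 2 ✓; rule 3 ✓; rule 4 ✓.

ADJ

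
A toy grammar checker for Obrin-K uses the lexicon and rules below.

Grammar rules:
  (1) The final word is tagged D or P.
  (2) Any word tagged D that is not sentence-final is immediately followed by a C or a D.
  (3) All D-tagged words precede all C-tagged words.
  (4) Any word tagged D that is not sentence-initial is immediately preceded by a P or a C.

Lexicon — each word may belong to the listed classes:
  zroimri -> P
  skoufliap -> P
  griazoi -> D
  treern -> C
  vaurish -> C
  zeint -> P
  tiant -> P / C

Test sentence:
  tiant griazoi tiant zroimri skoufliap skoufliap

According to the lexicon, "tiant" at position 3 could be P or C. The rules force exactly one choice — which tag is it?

C

Candidates per position — 1:tiant {P,C}; 2:griazoi {D}; 3:tiant {P,C}; 4:zroimri {P}; 5:skoufliap {P}; 6:skoufliap {P}.
Position 1: C is ruled out by rule 3; that leaves P.
Position 3: P is ruled out by rule 2; that leaves C.
That leaves exactly one tagging: P D C P P P.
Check: rule 1 ok; rule 2 ok; rule 3 ok; rule 4 ok.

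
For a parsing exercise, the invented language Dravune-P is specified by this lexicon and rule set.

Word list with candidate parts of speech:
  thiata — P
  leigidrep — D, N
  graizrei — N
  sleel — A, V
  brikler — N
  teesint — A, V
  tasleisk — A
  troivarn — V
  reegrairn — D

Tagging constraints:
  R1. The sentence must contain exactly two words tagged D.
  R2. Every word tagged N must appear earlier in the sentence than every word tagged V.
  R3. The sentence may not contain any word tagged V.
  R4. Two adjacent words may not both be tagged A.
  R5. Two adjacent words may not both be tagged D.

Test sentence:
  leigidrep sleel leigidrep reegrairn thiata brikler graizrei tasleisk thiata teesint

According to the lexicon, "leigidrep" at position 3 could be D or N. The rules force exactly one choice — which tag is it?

N

Candidates per position — 1:leigidrep {D,N}; 2:sleel {A,V}; 3:leigidrep {D,N}; 4:reegrairn {D}; 5:thiata {P}; 6:brikler {N}; 7:graizrei {N}; 8:tasleisk {A}; 9:thiata {P}; 10:teesint {A,V}.
Position 2: V is ruled out by rule 2; that leaves A.
Position 3: D is ruled out by rule 5; that leaves N.
Position 10: V is ruled out by rule 3; that leaves A.
Position 1: N is ruled out by rule 1; that leaves D.
That leaves exactly one tagging: D A N D P N N A P A.
Verifying each rule — rule 1 satisfied; rule 2 satisfied; rule 3 satisfied; rule 4 satisfied; rule 5 satisfied.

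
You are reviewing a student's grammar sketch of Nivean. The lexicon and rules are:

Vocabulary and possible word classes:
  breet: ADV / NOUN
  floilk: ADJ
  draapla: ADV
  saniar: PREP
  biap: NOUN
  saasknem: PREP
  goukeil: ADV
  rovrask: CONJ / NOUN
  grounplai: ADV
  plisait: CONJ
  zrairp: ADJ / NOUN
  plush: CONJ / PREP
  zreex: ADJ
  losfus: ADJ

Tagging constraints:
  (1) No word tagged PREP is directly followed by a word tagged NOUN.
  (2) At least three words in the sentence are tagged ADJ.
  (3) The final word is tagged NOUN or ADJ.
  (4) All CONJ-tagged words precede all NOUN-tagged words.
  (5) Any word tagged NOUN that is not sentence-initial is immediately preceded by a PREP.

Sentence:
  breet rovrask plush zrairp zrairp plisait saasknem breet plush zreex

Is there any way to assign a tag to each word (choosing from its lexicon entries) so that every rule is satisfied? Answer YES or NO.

Candidates per position — 1:breet {ADV,NOUN}; 2:rovrask {CONJ,NOUN}; 3:plush {CONJ,PREP}; 4:zrairp {ADJ,NOUN}; 5:zrairp {ADJ,NOUN}; 6:plisait {CONJ}; 7:saasknem {PREP}; 8:breet {ADV,NOUN}; 9:plush {CONJ,PREP}; 10:zreex {ADJ}.
One satisfying assignment: ADV CONJ CONJ ADJ ADJ CONJ PREP ADV CONJ ADJ.
Verifying each rule — rule 1 satisfied; rule 2 satisfied; rule 3 satisfied; rule 4 satisfied; rule 5 satisfied.

YES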